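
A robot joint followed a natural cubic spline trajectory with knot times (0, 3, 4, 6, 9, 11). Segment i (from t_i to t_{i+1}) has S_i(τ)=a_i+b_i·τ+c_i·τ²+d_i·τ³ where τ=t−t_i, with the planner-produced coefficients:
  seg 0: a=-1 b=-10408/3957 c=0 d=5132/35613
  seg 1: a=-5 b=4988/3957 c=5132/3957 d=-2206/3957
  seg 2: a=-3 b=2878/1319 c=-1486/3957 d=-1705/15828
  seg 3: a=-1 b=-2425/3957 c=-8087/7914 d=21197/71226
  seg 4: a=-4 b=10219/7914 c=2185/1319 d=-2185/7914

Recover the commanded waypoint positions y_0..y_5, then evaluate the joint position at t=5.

y_0=-1 y_1=-5 y_2=-3 y_3=-1 y_4=-4 y_5=3
S(5) = -20597/15828

y_0 = S_0(0) = a_0 = -1
y_1 = S_1(0) = a_1 = -5
y_2 = S_2(0) = a_2 = -3
y_3 = S_3(0) = a_3 = -1
y_4 = S_4(0) = a_4 = -4
y_5 = S_4(2) = 3
t_q=5 is in segment 2 (τ=1); S_2(τ)=-20597/15828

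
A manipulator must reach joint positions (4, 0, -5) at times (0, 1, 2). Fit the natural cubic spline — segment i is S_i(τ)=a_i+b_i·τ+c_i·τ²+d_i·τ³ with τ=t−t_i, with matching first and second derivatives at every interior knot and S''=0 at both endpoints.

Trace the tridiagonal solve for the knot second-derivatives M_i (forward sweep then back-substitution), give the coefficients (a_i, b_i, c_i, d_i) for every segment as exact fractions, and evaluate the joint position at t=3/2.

  seg 0: a=4 b=-15/4 c=0 d=-1/4
  seg 1: a=0 b=-9/2 c=-3/4 d=1/4
S(3/2) = -77/32

Δ: Δ0=-4, Δ1=-5
row 1: diag=4, rhs=-6; c'=1/4, d'=-3/2
back: M1=-3/2
M: M0=0, M1=-3/2, M2=0
seg 0: a=4, c=M0/2=0, d=(M1−M0)/(6·1)=-1/4, b=Δ0−h0·(2M0+M1)/6=-15/4
seg 1: a=0, c=M1/2=-3/4, d=(M2−M1)/(6·1)=1/4, b=Δ1−h1·(2M1+M2)/6=-9/2
t_q=3/2 → seg 1, τ=1/2; S=0+-9/2·τ+-3/4·τ²+1/4·τ³=-77/32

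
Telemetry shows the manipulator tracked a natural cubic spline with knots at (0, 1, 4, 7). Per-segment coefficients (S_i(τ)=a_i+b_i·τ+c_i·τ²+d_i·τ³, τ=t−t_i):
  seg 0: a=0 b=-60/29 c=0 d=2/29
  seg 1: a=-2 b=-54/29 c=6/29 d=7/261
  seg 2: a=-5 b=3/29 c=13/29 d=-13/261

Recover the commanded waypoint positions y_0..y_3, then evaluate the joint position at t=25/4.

y_0=0 y_1=-2 y_2=-5 y_3=-2
S(25/4) = -5689/1856

y_0 = S_0(0) = a_0 = 0
y_1 = S_1(0) = a_1 = -2
y_2 = S_2(0) = a_2 = -5
y_3 = S_2(3) = -2
t_q=25/4 is in segment 2 (τ=9/4); S_2(τ)=-5689/1856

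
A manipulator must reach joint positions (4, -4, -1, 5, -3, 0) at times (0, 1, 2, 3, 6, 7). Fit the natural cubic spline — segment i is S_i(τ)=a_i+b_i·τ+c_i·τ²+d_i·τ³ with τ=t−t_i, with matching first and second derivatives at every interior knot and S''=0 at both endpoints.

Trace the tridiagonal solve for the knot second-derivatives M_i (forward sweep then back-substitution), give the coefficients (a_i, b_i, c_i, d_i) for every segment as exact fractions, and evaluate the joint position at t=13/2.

Δ: Δ0=-8, Δ1=3, Δ2=6, Δ3=-8/3, Δ4=3
row 1: diag=4, rhs=66; c'=1/4, d'=33/2
row 2: denom=4−1·1/4=15/4; d'=(18−1·33/2)/(15/4)=2/5
row 3: denom=8−1·4/15=116/15; d'=(-52−1·2/5)/(116/15)=-393/58
row 4: denom=8−3·45/116=793/116; d'=(34−3·-393/58)/(793/116)=6302/793
back: M4=6302/793
back: M3=-393/58−45/116·6302/793=-7818/793
back: M2=2/5−4/15·-7818/793=2402/793
back: M1=33/2−1/4·2402/793=12484/793
M: M0=0, M1=12484/793, M2=2402/793, M3=-7818/793, M4=6302/793, M5=0
seg 0: a=4, c=M0/2=0, d=(M1−M0)/(6·1)=6242/2379, b=Δ0−h0·(2M0+M1)/6=-25274/2379
seg 1: a=-4, c=M1/2=6242/793, d=(M2−M1)/(6·1)=-5041/2379, b=Δ1−h1·(2M1+M2)/6=-6548/2379
seg 2: a=-1, c=M2/2=1201/793, d=(M3−M2)/(6·1)=-5110/2379, b=Δ2−h2·(2M2+M3)/6=15781/2379
seg 3: a=5, c=M3/2=-3909/793, d=(M4−M3)/(6·3)=7060/7137, b=Δ3−h3·(2M3+M4)/6=589/183
seg 4: a=-3, c=M4/2=3151/793, d=(M5−M4)/(6·1)=-3151/2379, b=Δ4−h4·(2M4+M5)/6=835/2379
t_q=13/2 → seg 4, τ=1/2; S=-3+835/2379·τ+3151/793·τ²+-3151/2379·τ³=-12667/6344

  seg 0: a=4 b=-25274/2379 c=0 d=6242/2379
  seg 1: a=-4 b=-6548/2379 c=6242/793 d=-5041/2379
  seg 2: a=-1 b=15781/2379 c=1201/793 d=-5110/2379
  seg 3: a=5 b=589/183 c=-3909/793 d=7060/7137
  seg 4: a=-3 b=835/2379 c=3151/793 d=-3151/2379
S(13/2) = -12667/6344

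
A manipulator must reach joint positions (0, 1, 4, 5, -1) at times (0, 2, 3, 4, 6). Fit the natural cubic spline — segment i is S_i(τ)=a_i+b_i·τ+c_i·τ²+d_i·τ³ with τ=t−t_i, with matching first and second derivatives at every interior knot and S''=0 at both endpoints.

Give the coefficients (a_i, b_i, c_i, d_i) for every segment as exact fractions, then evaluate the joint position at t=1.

Δ: Δ0=1/2, Δ1=3, Δ2=1, Δ3=-3
row 1: diag=6, rhs=15; c'=1/6, d'=5/2
row 2: denom=4−1·1/6=23/6; d'=(-12−1·5/2)/(23/6)=-87/23
row 3: denom=6−1·6/23=132/23; d'=(-24−1·-87/23)/(132/23)=-155/44
back: M3=-155/44
back: M2=-87/23−6/23·-155/44=-63/22
back: M1=5/2−1/6·-63/22=131/44
M: M0=0, M1=131/44, M2=-63/22, M3=-155/44, M4=0
seg 0: a=0, c=M0/2=0, d=(M1−M0)/(6·2)=131/528, b=Δ0−h0·(2M0+M1)/6=-65/132
seg 1: a=1, c=M1/2=131/88, d=(M2−M1)/(6·1)=-257/264, b=Δ1−h1·(2M1+M2)/6=82/33
seg 2: a=4, c=M2/2=-63/44, d=(M3−M2)/(6·1)=-29/264, b=Δ2−h2·(2M2+M3)/6=61/24
seg 3: a=5, c=M3/2=-155/88, d=(M4−M3)/(6·2)=155/528, b=Δ3−h3·(2M3+M4)/6=-43/66
t_q=1 → seg 0, τ=1; S=0+-65/132·τ+0·τ²+131/528·τ³=-43/176

  seg 0: a=0 b=-65/132 c=0 d=131/528
  seg 1: a=1 b=82/33 c=131/88 d=-257/264
  seg 2: a=4 b=61/24 c=-63/44 d=-29/264
  seg 3: a=5 b=-43/66 c=-155/88 d=155/528
S(1) = -43/176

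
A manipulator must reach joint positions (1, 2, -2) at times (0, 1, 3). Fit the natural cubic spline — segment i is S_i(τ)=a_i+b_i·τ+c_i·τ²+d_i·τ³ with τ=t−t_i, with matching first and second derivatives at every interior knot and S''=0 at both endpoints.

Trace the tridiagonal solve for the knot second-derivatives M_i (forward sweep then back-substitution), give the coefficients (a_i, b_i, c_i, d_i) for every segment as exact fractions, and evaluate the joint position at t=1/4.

Δ: Δ0=1, Δ1=-2
row 1: diag=6, rhs=-18; c'=1/3, d'=-3
back: M1=-3
M: M0=0, M1=-3, M2=0
seg 0: a=1, c=M0/2=0, d=(M1−M0)/(6·1)=-1/2, b=Δ0−h0·(2M0+M1)/6=3/2
seg 1: a=2, c=M1/2=-3/2, d=(M2−M1)/(6·2)=1/4, b=Δ1−h1·(2M1+M2)/6=0
t_q=1/4 → seg 0, τ=1/4; S=1+3/2·τ+0·τ²+-1/2·τ³=175/128

  seg 0: a=1 b=3/2 c=0 d=-1/2
  seg 1: a=2 b=0 c=-3/2 d=1/4
S(1/4) = 175/128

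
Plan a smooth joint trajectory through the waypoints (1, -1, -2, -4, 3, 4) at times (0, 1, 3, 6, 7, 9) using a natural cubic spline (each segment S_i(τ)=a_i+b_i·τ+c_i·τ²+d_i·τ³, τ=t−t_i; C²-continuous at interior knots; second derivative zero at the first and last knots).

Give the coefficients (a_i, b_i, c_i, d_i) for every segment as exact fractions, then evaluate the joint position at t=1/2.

  seg 0: a=1 b=-4178/1731 c=0 d=716/1731
  seg 1: a=-1 b=-2030/1731 c=716/577 d=-6263/13848
  seg 2: a=-2 b=-5665/3462 c=-3399/2308 d=4145/6924
  seg 3: a=-4 b=39403/6924 c=2259/577 d=-18043/6924
  seg 4: a=3 b=19745/3462 c=-9007/2308 d=9007/13848
S(1/2) = -179/1154

Δ: Δ0=-2, Δ1=-1/2, Δ2=-2/3, Δ3=7, Δ4=1/2
row 1: diag=6, rhs=9; c'=1/3, d'=3/2
row 2: denom=10−2·1/3=28/3; d'=(-1−2·3/2)/(28/3)=-3/7
row 3: denom=8−3·9/28=197/28; d'=(46−3·-3/7)/(197/28)=1324/197
row 4: denom=6−1·28/197=1154/197; d'=(-39−1·1324/197)/(1154/197)=-9007/1154
back: M4=-9007/1154
back: M3=1324/197−28/197·-9007/1154=4518/577
back: M2=-3/7−9/28·4518/577=-3399/1154
back: M1=3/2−1/3·-3399/1154=1432/577
M: M0=0, M1=1432/577, M2=-3399/1154, M3=4518/577, M4=-9007/1154, M5=0
seg 0: a=1, c=M0/2=0, d=(M1−M0)/(6·1)=716/1731, b=Δ0−h0·(2M0+M1)/6=-4178/1731
seg 1: a=-1, c=M1/2=716/577, d=(M2−M1)/(6·2)=-6263/13848, b=Δ1−h1·(2M1+M2)/6=-2030/1731
seg 2: a=-2, c=M2/2=-3399/2308, d=(M3−M2)/(6·3)=4145/6924, b=Δ2−h2·(2M2+M3)/6=-5665/3462
seg 3: a=-4, c=M3/2=2259/577, d=(M4−M3)/(6·1)=-18043/6924, b=Δ3−h3·(2M3+M4)/6=39403/6924
seg 4: a=3, c=M4/2=-9007/2308, d=(M5−M4)/(6·2)=9007/13848, b=Δ4−h4·(2M4+M5)/6=19745/3462
t_q=1/2 → seg 0, τ=1/2; S=1+-4178/1731·τ+0·τ²+716/1731·τ³=-179/1154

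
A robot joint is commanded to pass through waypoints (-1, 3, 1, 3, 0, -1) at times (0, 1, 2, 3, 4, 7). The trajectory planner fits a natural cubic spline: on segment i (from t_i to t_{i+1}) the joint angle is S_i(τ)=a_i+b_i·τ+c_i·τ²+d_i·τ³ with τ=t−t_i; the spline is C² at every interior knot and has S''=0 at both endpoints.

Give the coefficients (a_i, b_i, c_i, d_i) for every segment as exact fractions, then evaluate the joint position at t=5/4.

Δ: Δ0=4, Δ1=-2, Δ2=2, Δ3=-3, Δ4=-1/3
row 1: diag=4, rhs=-36; c'=1/4, d'=-9
row 2: denom=4−1·1/4=15/4; d'=(24−1·-9)/(15/4)=44/5
row 3: denom=4−1·4/15=56/15; d'=(-30−1·44/5)/(56/15)=-291/28
row 4: denom=8−1·15/56=433/56; d'=(16−1·-291/28)/(433/56)=1478/433
back: M4=1478/433
back: M3=-291/28−15/56·1478/433=-4896/433
back: M2=44/5−4/15·-4896/433=5116/433
back: M1=-9−1/4·5116/433=-5176/433
M: M0=0, M1=-5176/433, M2=5116/433, M3=-4896/433, M4=1478/433, M5=0
seg 0: a=-1, c=M0/2=0, d=(M1−M0)/(6·1)=-2588/1299, b=Δ0−h0·(2M0+M1)/6=7784/1299
seg 1: a=3, c=M1/2=-2588/433, d=(M2−M1)/(6·1)=5146/1299, b=Δ1−h1·(2M1+M2)/6=20/1299
seg 2: a=1, c=M2/2=2558/433, d=(M3−M2)/(6·1)=-5006/1299, b=Δ2−h2·(2M2+M3)/6=-70/1299
seg 3: a=3, c=M3/2=-2448/433, d=(M4−M3)/(6·1)=3187/1299, b=Δ3−h3·(2M3+M4)/6=260/1299
seg 4: a=0, c=M4/2=739/433, d=(M5−M4)/(6·3)=-739/3897, b=Δ4−h4·(2M4+M5)/6=-4867/1299
t_q=5/4 → seg 1, τ=1/4; S=3+20/1299·τ+-2588/433·τ²+5146/1299·τ³=37303/13856

  seg 0: a=-1 b=7784/1299 c=0 d=-2588/1299
  seg 1: a=3 b=20/1299 c=-2588/433 d=5146/1299
  seg 2: a=1 b=-70/1299 c=2558/433 d=-5006/1299
  seg 3: a=3 b=260/1299 c=-2448/433 d=3187/1299
  seg 4: a=0 b=-4867/1299 c=739/433 d=-739/3897
S(5/4) = 37303/13856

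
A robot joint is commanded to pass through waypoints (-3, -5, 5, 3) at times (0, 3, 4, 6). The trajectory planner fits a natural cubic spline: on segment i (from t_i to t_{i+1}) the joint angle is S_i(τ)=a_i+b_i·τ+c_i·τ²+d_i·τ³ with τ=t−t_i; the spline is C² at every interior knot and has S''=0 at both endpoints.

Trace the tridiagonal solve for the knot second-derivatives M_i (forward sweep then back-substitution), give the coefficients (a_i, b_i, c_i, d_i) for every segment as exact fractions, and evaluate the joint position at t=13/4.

  seg 0: a=-3 b=-769/141 c=0 d=25/47
  seg 1: a=-5 b=1256/141 c=225/47 d=-521/141
  seg 2: a=5 b=1043/141 c=-296/47 d=148/141
S(13/4) = -7615/3008

Δ: Δ0=-2/3, Δ1=10, Δ2=-1
row 1: diag=8, rhs=64; c'=1/8, d'=8
row 2: denom=6−1·1/8=47/8; d'=(-66−1·8)/(47/8)=-592/47
back: M2=-592/47
back: M1=8−1/8·-592/47=450/47
M: M0=0, M1=450/47, M2=-592/47, M3=0
seg 0: a=-3, c=M0/2=0, d=(M1−M0)/(6·3)=25/47, b=Δ0−h0·(2M0+M1)/6=-769/141
seg 1: a=-5, c=M1/2=225/47, d=(M2−M1)/(6·1)=-521/141, b=Δ1−h1·(2M1+M2)/6=1256/141
seg 2: a=5, c=M2/2=-296/47, d=(M3−M2)/(6·2)=148/141, b=Δ2−h2·(2M2+M3)/6=1043/141
t_q=13/4 → seg 1, τ=1/4; S=-5+1256/141·τ+225/47·τ²+-521/141·τ³=-7615/3008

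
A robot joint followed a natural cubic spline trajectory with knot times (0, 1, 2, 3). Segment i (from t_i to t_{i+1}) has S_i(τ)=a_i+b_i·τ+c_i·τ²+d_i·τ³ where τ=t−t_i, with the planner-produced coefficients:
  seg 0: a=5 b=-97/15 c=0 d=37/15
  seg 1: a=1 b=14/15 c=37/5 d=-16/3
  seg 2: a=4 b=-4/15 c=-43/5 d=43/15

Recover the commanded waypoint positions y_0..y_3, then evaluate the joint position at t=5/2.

y_0 = S_0(0) = a_0 = 5
y_1 = S_1(0) = a_1 = 1
y_2 = S_2(0) = a_2 = 4
y_3 = S_2(1) = -2
t_q=5/2 is in segment 2 (τ=1/2); S_2(τ)=83/40

y_0=5 y_1=1 y_2=4 y_3=-2
S(5/2) = 83/40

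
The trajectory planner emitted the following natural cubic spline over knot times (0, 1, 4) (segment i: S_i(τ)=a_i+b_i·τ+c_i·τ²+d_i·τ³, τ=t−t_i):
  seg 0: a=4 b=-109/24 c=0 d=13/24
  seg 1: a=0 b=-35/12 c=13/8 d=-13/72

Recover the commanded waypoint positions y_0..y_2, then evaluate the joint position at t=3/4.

y_0 = S_0(0) = a_0 = 4
y_1 = S_1(0) = a_1 = 0
y_2 = S_1(3) = 1
t_q=3/4 is in segment 0 (τ=3/4); S_0(τ)=421/512

y_0=4 y_1=0 y_2=1
S(3/4) = 421/512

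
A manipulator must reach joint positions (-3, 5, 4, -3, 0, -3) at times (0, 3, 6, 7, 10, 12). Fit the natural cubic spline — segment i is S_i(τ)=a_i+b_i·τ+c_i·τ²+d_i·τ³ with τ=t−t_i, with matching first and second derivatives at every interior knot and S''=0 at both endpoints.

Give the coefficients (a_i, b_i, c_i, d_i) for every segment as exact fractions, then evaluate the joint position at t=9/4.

Δ: Δ0=8/3, Δ1=-1/3, Δ2=-7, Δ3=1, Δ4=-3/2
row 1: diag=12, rhs=-18; c'=1/4, d'=-3/2
row 2: denom=8−3·1/4=29/4; d'=(-40−3·-3/2)/(29/4)=-142/29
row 3: denom=8−1·4/29=228/29; d'=(48−1·-142/29)/(228/29)=767/114
row 4: denom=10−3·29/76=673/76; d'=(-15−3·767/114)/(673/76)=-2674/673
back: M4=-2674/673
back: M3=767/114−29/76·-2674/673=16645/2019
back: M2=-142/29−4/29·16645/2019=-12182/2019
back: M1=-3/2−1/4·-12182/2019=17/2019
M: M0=0, M1=17/2019, M2=-12182/2019, M3=16645/2019, M4=-2674/673, M5=0
seg 0: a=-3, c=M0/2=0, d=(M1−M0)/(6·3)=17/36342, b=Δ0−h0·(2M0+M1)/6=10751/4038
seg 1: a=5, c=M1/2=17/4038, d=(M2−M1)/(6·3)=-12199/36342, b=Δ1−h1·(2M1+M2)/6=5401/2019
seg 2: a=4, c=M2/2=-6091/2019, d=(M3−M2)/(6·1)=3203/1346, b=Δ2−h2·(2M2+M3)/6=-25693/4038
seg 3: a=-3, c=M3/2=16645/4038, d=(M4−M3)/(6·3)=-24667/36342, b=Δ3−h3·(2M3+M4)/6=-10615/2019
seg 4: a=0, c=M4/2=-1337/673, d=(M5−M4)/(6·2)=1337/4038, b=Δ4−h4·(2M4+M5)/6=4639/4038
t_q=9/4 → seg 0, τ=9/4; S=-3+10751/4038·τ+0·τ²+17/36342·τ³=258075/86144

  seg 0: a=-3 b=10751/4038 c=0 d=17/36342
  seg 1: a=5 b=5401/2019 c=17/4038 d=-12199/36342
  seg 2: a=4 b=-25693/4038 c=-6091/2019 d=3203/1346
  seg 3: a=-3 b=-10615/2019 c=16645/4038 d=-24667/36342
  seg 4: a=0 b=4639/4038 c=-1337/673 d=1337/4038
S(9/4) = 258075/86144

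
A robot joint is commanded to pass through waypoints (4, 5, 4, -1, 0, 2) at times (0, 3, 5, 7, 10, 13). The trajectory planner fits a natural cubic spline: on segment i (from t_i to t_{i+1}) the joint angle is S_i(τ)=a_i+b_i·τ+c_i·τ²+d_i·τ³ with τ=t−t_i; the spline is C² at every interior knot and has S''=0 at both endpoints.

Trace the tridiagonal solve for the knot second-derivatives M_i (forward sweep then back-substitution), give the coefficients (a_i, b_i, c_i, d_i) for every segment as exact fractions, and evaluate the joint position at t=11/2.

Δ: Δ0=1/3, Δ1=-1/2, Δ2=-5/2, Δ3=1/3, Δ4=2/3
row 1: diag=10, rhs=-5; c'=1/5, d'=-1/2
row 2: denom=8−2·1/5=38/5; d'=(-12−2·-1/2)/(38/5)=-55/38
row 3: denom=10−2·5/19=180/19; d'=(17−2·-55/38)/(180/19)=21/10
row 4: denom=12−3·19/60=221/20; d'=(2−3·21/10)/(221/20)=-86/221
back: M4=-86/221
back: M3=21/10−19/60·-86/221=1474/663
back: M2=-55/38−5/19·1474/663=-2695/1326
back: M1=-1/2−1/5·-2695/1326=-62/663
M: M0=0, M1=-62/663, M2=-2695/1326, M3=1474/663, M4=-86/221, M5=0
seg 0: a=4, c=M0/2=0, d=(M1−M0)/(6·3)=-31/5967, b=Δ0−h0·(2M0+M1)/6=84/221
seg 1: a=5, c=M1/2=-31/663, d=(M2−M1)/(6·2)=-857/5304, b=Δ1−h1·(2M1+M2)/6=53/221
seg 2: a=4, c=M2/2=-2695/2652, d=(M3−M2)/(6·2)=627/1768, b=Δ2−h2·(2M2+M3)/6=-2501/1326
seg 3: a=-1, c=M3/2=737/663, d=(M4−M3)/(6·3)=-866/5967, b=Δ3−h3·(2M3+M4)/6=-1124/663
seg 4: a=0, c=M4/2=-43/221, d=(M5−M4)/(6·3)=43/1989, b=Δ4−h4·(2M4+M5)/6=700/663
t_q=11/2 → seg 2, τ=1/2; S=4+-2501/1326·τ+-2695/2652·τ²+627/1768·τ³=40271/14144

  seg 0: a=4 b=84/221 c=0 d=-31/5967
  seg 1: a=5 b=53/221 c=-31/663 d=-857/5304
  seg 2: a=4 b=-2501/1326 c=-2695/2652 d=627/1768
  seg 3: a=-1 b=-1124/663 c=737/663 d=-866/5967
  seg 4: a=0 b=700/663 c=-43/221 d=43/1989
S(11/2) = 40271/14144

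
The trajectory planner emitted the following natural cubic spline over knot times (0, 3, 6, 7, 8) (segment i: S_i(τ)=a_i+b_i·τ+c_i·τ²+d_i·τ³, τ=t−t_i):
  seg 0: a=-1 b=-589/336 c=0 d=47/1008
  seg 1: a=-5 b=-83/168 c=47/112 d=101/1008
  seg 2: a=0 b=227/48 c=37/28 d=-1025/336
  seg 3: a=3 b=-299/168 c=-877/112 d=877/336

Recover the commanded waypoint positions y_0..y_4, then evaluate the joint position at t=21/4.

y_0=-1 y_1=-5 y_2=0 y_3=3 y_4=-4
S(21/4) = -20399/7168

y_0 = S_0(0) = a_0 = -1
y_1 = S_1(0) = a_1 = -5
y_2 = S_2(0) = a_2 = 0
y_3 = S_3(0) = a_3 = 3
y_4 = S_3(1) = -4
t_q=21/4 is in segment 1 (τ=9/4); S_1(τ)=-20399/7168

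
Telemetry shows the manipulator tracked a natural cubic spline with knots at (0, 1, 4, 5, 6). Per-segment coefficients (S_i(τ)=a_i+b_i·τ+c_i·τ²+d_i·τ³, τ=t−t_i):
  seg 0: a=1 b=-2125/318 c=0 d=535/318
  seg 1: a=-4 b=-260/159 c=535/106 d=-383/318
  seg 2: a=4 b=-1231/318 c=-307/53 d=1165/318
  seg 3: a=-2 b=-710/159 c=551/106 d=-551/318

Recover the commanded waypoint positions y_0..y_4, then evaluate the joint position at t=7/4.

y_0=1 y_1=-4 y_2=4 y_3=-2 y_4=-3
S(7/4) = -19643/6784

y_0 = S_0(0) = a_0 = 1
y_1 = S_1(0) = a_1 = -4
y_2 = S_2(0) = a_2 = 4
y_3 = S_3(0) = a_3 = -2
y_4 = S_3(1) = -3
t_q=7/4 is in segment 1 (τ=3/4); S_1(τ)=-19643/6784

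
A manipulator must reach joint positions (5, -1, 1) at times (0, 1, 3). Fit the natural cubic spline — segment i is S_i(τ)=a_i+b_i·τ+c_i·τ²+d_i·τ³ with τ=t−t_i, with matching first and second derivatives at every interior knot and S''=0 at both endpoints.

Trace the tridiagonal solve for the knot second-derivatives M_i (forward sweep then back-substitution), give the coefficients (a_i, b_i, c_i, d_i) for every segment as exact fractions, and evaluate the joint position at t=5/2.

Δ: Δ0=-6, Δ1=1
row 1: diag=6, rhs=42; c'=1/3, d'=7
back: M1=7
M: M0=0, M1=7, M2=0
seg 0: a=5, c=M0/2=0, d=(M1−M0)/(6·1)=7/6, b=Δ0−h0·(2M0+M1)/6=-43/6
seg 1: a=-1, c=M1/2=7/2, d=(M2−M1)/(6·2)=-7/12, b=Δ1−h1·(2M1+M2)/6=-11/3
t_q=5/2 → seg 1, τ=3/2; S=-1+-11/3·τ+7/2·τ²+-7/12·τ³=-19/32

  seg 0: a=5 b=-43/6 c=0 d=7/6
  seg 1: a=-1 b=-11/3 c=7/2 d=-7/12
S(5/2) = -19/32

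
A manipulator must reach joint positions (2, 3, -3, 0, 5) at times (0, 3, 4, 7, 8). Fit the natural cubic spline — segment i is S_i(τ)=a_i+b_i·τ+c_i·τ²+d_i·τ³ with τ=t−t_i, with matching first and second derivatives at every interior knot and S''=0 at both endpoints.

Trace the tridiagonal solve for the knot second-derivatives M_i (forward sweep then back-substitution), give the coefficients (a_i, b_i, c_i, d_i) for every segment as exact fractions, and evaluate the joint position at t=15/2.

Δ: Δ0=1/3, Δ1=-6, Δ2=1, Δ3=5
row 1: diag=8, rhs=-38; c'=1/8, d'=-19/4
row 2: denom=8−1·1/8=63/8; d'=(42−1·-19/4)/(63/8)=374/63
row 3: denom=8−3·8/21=48/7; d'=(24−3·374/63)/(48/7)=65/72
back: M3=65/72
back: M2=374/63−8/21·65/72=151/27
back: M1=-19/4−1/8·151/27=-1177/216
M: M0=0, M1=-1177/216, M2=151/27, M3=65/72, M4=0
seg 0: a=2, c=M0/2=0, d=(M1−M0)/(6·3)=-1177/3888, b=Δ0−h0·(2M0+M1)/6=1321/432
seg 1: a=3, c=M1/2=-1177/432, d=(M2−M1)/(6·1)=265/144, b=Δ1−h1·(2M1+M2)/6=-1105/216
seg 2: a=-3, c=M2/2=151/54, d=(M3−M2)/(6·3)=-1013/3888, b=Δ2−h2·(2M2+M3)/6=-2179/432
seg 3: a=0, c=M3/2=65/144, d=(M4−M3)/(6·1)=-65/432, b=Δ3−h3·(2M3+M4)/6=1015/216
t_q=15/2 → seg 3, τ=1/2; S=0+1015/216·τ+65/144·τ²+-65/432·τ³=2815/1152

  seg 0: a=2 b=1321/432 c=0 d=-1177/3888
  seg 1: a=3 b=-1105/216 c=-1177/432 d=265/144
  seg 2: a=-3 b=-2179/432 c=151/54 d=-1013/3888
  seg 3: a=0 b=1015/216 c=65/144 d=-65/432
S(15/2) = 2815/1152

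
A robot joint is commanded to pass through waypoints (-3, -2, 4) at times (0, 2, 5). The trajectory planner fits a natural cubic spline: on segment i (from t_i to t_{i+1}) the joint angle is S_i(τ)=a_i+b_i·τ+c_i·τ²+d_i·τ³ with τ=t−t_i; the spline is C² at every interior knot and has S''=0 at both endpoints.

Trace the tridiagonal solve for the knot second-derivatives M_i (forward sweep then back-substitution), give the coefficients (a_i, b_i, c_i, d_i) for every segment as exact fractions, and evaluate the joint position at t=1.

Δ: Δ0=1/2, Δ1=2
row 1: diag=10, rhs=9; c'=3/10, d'=9/10
back: M1=9/10
M: M0=0, M1=9/10, M2=0
seg 0: a=-3, c=M0/2=0, d=(M1−M0)/(6·2)=3/40, b=Δ0−h0·(2M0+M1)/6=1/5
seg 1: a=-2, c=M1/2=9/20, d=(M2−M1)/(6·3)=-1/20, b=Δ1−h1·(2M1+M2)/6=11/10
t_q=1 → seg 0, τ=1; S=-3+1/5·τ+0·τ²+3/40·τ³=-109/40

  seg 0: a=-3 b=1/5 c=0 d=3/40
  seg 1: a=-2 b=11/10 c=9/20 d=-1/20
S(1) = -109/40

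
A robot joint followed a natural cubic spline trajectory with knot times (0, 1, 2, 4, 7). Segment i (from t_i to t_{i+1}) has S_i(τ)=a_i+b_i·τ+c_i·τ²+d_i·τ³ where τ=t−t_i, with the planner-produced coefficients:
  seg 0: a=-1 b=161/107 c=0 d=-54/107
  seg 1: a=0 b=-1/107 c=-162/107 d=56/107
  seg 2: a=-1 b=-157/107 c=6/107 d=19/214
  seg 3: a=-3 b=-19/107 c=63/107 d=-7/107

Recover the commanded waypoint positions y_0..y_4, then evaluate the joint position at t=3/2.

y_0 = S_0(0) = a_0 = -1
y_1 = S_1(0) = a_1 = 0
y_2 = S_2(0) = a_2 = -1
y_3 = S_3(0) = a_3 = -3
y_4 = S_3(3) = 0
t_q=3/2 is in segment 1 (τ=1/2); S_1(τ)=-34/107

y_0=-1 y_1=0 y_2=-1 y_3=-3 y_4=0
S(3/2) = -34/107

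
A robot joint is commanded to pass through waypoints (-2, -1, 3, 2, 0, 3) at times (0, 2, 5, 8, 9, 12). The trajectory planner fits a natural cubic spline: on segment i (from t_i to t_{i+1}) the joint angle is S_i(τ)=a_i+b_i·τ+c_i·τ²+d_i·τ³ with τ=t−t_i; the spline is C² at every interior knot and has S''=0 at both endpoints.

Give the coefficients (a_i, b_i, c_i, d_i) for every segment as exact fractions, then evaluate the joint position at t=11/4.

Δ: Δ0=1/2, Δ1=4/3, Δ2=-1/3, Δ3=-2, Δ4=1
row 1: diag=10, rhs=5; c'=3/10, d'=1/2
row 2: denom=12−3·3/10=111/10; d'=(-10−3·1/2)/(111/10)=-115/111
row 3: denom=8−3·10/37=266/37; d'=(-10−3·-115/111)/(266/37)=-255/266
row 4: denom=8−1·37/266=2091/266; d'=(18−1·-255/266)/(2091/266)=41/17
back: M4=41/17
back: M3=-255/266−37/266·41/17=-22/17
back: M2=-115/111−10/37·-22/17=-35/51
back: M1=1/2−3/10·-35/51=12/17
M: M0=0, M1=12/17, M2=-35/51, M3=-22/17, M4=41/17, M5=0
seg 0: a=-2, c=M0/2=0, d=(M1−M0)/(6·2)=1/17, b=Δ0−h0·(2M0+M1)/6=9/34
seg 1: a=-1, c=M1/2=6/17, d=(M2−M1)/(6·3)=-71/918, b=Δ1−h1·(2M1+M2)/6=33/34
seg 2: a=3, c=M2/2=-35/102, d=(M3−M2)/(6·3)=-31/918, b=Δ2−h2·(2M2+M3)/6=1
seg 3: a=2, c=M3/2=-11/17, d=(M4−M3)/(6·1)=21/34, b=Δ3−h3·(2M3+M4)/6=-67/34
seg 4: a=0, c=M4/2=41/34, d=(M5−M4)/(6·3)=-41/306, b=Δ4−h4·(2M4+M5)/6=-24/17
t_q=11/4 → seg 1, τ=3/4; S=-1+33/34·τ+6/17·τ²+-71/918·τ³=-231/2176

  seg 0: a=-2 b=9/34 c=0 d=1/17
  seg 1: a=-1 b=33/34 c=6/17 d=-71/918
  seg 2: a=3 b=1 c=-35/102 d=-31/918
  seg 3: a=2 b=-67/34 c=-11/17 d=21/34
  seg 4: a=0 b=-24/17 c=41/34 d=-41/306
S(11/4) = -231/2176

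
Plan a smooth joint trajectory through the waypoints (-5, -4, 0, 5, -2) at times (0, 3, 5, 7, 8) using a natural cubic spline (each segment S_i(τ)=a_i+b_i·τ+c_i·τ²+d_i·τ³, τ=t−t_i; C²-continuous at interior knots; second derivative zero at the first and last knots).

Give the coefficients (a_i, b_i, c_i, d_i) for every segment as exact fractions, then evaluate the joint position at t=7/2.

Δ: Δ0=1/3, Δ1=2, Δ2=5/2, Δ3=-7
row 1: diag=10, rhs=10; c'=1/5, d'=1
row 2: denom=8−2·1/5=38/5; d'=(3−2·1)/(38/5)=5/38
row 3: denom=6−2·5/19=104/19; d'=(-57−2·5/38)/(104/19)=-136/13
back: M3=-136/13
back: M2=5/38−5/19·-136/13=75/26
back: M1=1−1/5·75/26=11/26
M: M0=0, M1=11/26, M2=75/26, M3=-136/13, M4=0
seg 0: a=-5, c=M0/2=0, d=(M1−M0)/(6·3)=11/468, b=Δ0−h0·(2M0+M1)/6=19/156
seg 1: a=-4, c=M1/2=11/52, d=(M2−M1)/(6·2)=8/39, b=Δ1−h1·(2M1+M2)/6=59/78
seg 2: a=0, c=M2/2=75/52, d=(M3−M2)/(6·2)=-347/312, b=Δ2−h2·(2M2+M3)/6=317/78
seg 3: a=5, c=M3/2=-68/13, d=(M4−M3)/(6·1)=68/39, b=Δ3−h3·(2M3+M4)/6=-137/39
t_q=7/2 → seg 1, τ=1/2; S=-4+59/78·τ+11/52·τ²+8/39·τ³=-737/208

  seg 0: a=-5 b=19/156 c=0 d=11/468
  seg 1: a=-4 b=59/78 c=11/52 d=8/39
  seg 2: a=0 b=317/78 c=75/52 d=-347/312
  seg 3: a=5 b=-137/39 c=-68/13 d=68/39
S(7/2) = -737/208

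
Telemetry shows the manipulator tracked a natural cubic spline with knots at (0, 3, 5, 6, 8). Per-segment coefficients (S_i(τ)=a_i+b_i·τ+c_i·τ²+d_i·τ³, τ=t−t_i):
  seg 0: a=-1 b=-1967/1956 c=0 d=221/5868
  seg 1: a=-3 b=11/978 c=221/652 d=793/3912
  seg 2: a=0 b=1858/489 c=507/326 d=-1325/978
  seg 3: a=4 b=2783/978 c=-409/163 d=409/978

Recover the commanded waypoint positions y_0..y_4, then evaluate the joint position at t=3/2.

y_0=-1 y_1=-3 y_2=0 y_3=4 y_4=3
S(3/2) = -12421/5216

y_0 = S_0(0) = a_0 = -1
y_1 = S_1(0) = a_1 = -3
y_2 = S_2(0) = a_2 = 0
y_3 = S_3(0) = a_3 = 4
y_4 = S_3(2) = 3
t_q=3/2 is in segment 0 (τ=3/2); S_0(τ)=-12421/5216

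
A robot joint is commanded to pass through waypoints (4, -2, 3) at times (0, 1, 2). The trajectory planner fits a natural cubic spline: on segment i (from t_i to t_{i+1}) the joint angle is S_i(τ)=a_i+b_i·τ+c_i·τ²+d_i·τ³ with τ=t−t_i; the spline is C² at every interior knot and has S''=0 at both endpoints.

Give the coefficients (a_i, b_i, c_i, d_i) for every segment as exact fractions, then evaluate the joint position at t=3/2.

Δ: Δ0=-6, Δ1=5
row 1: diag=4, rhs=66; c'=1/4, d'=33/2
back: M1=33/2
M: M0=0, M1=33/2, M2=0
seg 0: a=4, c=M0/2=0, d=(M1−M0)/(6·1)=11/4, b=Δ0−h0·(2M0+M1)/6=-35/4
seg 1: a=-2, c=M1/2=33/4, d=(M2−M1)/(6·1)=-11/4, b=Δ1−h1·(2M1+M2)/6=-1/2
t_q=3/2 → seg 1, τ=1/2; S=-2+-1/2·τ+33/4·τ²+-11/4·τ³=-17/32

  seg 0: a=4 b=-35/4 c=0 d=11/4
  seg 1: a=-2 b=-1/2 c=33/4 d=-11/4
S(3/2) = -17/32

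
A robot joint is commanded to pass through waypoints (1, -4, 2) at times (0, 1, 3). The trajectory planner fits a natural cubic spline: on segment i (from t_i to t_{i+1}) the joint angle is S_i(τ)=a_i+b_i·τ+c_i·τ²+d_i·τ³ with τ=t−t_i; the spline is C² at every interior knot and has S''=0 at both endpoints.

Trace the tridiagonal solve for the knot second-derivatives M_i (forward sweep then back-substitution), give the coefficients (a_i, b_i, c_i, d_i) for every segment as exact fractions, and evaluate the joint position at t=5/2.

Δ: Δ0=-5, Δ1=3
row 1: diag=6, rhs=48; c'=1/3, d'=8
back: M1=8
M: M0=0, M1=8, M2=0
seg 0: a=1, c=M0/2=0, d=(M1−M0)/(6·1)=4/3, b=Δ0−h0·(2M0+M1)/6=-19/3
seg 1: a=-4, c=M1/2=4, d=(M2−M1)/(6·2)=-2/3, b=Δ1−h1·(2M1+M2)/6=-7/3
t_q=5/2 → seg 1, τ=3/2; S=-4+-7/3·τ+4·τ²+-2/3·τ³=-3/4

  seg 0: a=1 b=-19/3 c=0 d=4/3
  seg 1: a=-4 b=-7/3 c=4 d=-2/3
S(5/2) = -3/4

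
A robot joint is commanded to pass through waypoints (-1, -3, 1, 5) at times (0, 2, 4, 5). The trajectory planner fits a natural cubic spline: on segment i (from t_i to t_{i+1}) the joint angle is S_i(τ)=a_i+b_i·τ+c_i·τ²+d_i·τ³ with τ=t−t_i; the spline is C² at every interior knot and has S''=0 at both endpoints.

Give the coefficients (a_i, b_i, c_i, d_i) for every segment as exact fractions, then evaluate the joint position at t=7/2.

  seg 0: a=-1 b=-18/11 c=0 d=7/44
  seg 1: a=-3 b=3/11 c=21/22 d=-1/22
  seg 2: a=1 b=39/11 c=15/22 d=-5/22
S(7/2) = -105/176

Δ: Δ0=-1, Δ1=2, Δ2=4
row 1: diag=8, rhs=18; c'=1/4, d'=9/4
row 2: denom=6−2·1/4=11/2; d'=(12−2·9/4)/(11/2)=15/11
back: M2=15/11
back: M1=9/4−1/4·15/11=21/11
M: M0=0, M1=21/11, M2=15/11, M3=0
seg 0: a=-1, c=M0/2=0, d=(M1−M0)/(6·2)=7/44, b=Δ0−h0·(2M0+M1)/6=-18/11
seg 1: a=-3, c=M1/2=21/22, d=(M2−M1)/(6·2)=-1/22, b=Δ1−h1·(2M1+M2)/6=3/11
seg 2: a=1, c=M2/2=15/22, d=(M3−M2)/(6·1)=-5/22, b=Δ2−h2·(2M2+M3)/6=39/11
t_q=7/2 → seg 1, τ=3/2; S=-3+3/11·τ+21/22·τ²+-1/22·τ³=-105/176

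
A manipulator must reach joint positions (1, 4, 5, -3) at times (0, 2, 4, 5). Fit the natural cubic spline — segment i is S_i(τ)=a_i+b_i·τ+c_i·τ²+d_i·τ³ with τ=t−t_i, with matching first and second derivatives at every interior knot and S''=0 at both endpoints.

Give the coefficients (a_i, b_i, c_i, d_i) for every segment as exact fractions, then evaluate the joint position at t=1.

Δ: Δ0=3/2, Δ1=1/2, Δ2=-8
row 1: diag=8, rhs=-6; c'=1/4, d'=-3/4
row 2: denom=6−2·1/4=11/2; d'=(-51−2·-3/4)/(11/2)=-9
back: M2=-9
back: M1=-3/4−1/4·-9=3/2
M: M0=0, M1=3/2, M2=-9, M3=0
seg 0: a=1, c=M0/2=0, d=(M1−M0)/(6·2)=1/8, b=Δ0−h0·(2M0+M1)/6=1
seg 1: a=4, c=M1/2=3/4, d=(M2−M1)/(6·2)=-7/8, b=Δ1−h1·(2M1+M2)/6=5/2
seg 2: a=5, c=M2/2=-9/2, d=(M3−M2)/(6·1)=3/2, b=Δ2−h2·(2M2+M3)/6=-5
t_q=1 → seg 0, τ=1; S=1+1·τ+0·τ²+1/8·τ³=17/8

  seg 0: a=1 b=1 c=0 d=1/8
  seg 1: a=4 b=5/2 c=3/4 d=-7/8
  seg 2: a=5 b=-5 c=-9/2 d=3/2
S(1) = 17/8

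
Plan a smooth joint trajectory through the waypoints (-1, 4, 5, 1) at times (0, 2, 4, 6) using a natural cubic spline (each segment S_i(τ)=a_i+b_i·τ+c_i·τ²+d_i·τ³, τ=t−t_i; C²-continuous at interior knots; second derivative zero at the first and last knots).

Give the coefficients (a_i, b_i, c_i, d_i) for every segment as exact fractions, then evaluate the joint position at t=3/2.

Δ: Δ0=5/2, Δ1=1/2, Δ2=-2
row 1: diag=8, rhs=-12; c'=1/4, d'=-3/2
row 2: denom=8−2·1/4=15/2; d'=(-15−2·-3/2)/(15/2)=-8/5
back: M2=-8/5
back: M1=-3/2−1/4·-8/5=-11/10
M: M0=0, M1=-11/10, M2=-8/5, M3=0
seg 0: a=-1, c=M0/2=0, d=(M1−M0)/(6·2)=-11/120, b=Δ0−h0·(2M0+M1)/6=43/15
seg 1: a=4, c=M1/2=-11/20, d=(M2−M1)/(6·2)=-1/24, b=Δ1−h1·(2M1+M2)/6=53/30
seg 2: a=5, c=M2/2=-4/5, d=(M3−M2)/(6·2)=2/15, b=Δ2−h2·(2M2+M3)/6=-14/15
t_q=3/2 → seg 0, τ=3/2; S=-1+43/15·τ+0·τ²+-11/120·τ³=957/320

  seg 0: a=-1 b=43/15 c=0 d=-11/120
  seg 1: a=4 b=53/30 c=-11/20 d=-1/24
  seg 2: a=5 b=-14/15 c=-4/5 d=2/15
S(3/2) = 957/320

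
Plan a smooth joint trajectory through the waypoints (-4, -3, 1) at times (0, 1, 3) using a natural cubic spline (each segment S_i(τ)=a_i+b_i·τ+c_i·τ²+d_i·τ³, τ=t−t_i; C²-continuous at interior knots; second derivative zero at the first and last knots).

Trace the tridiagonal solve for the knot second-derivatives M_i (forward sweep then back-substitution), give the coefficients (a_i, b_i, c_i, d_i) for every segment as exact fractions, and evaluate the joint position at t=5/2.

Δ: Δ0=1, Δ1=2
row 1: diag=6, rhs=6; c'=1/3, d'=1
back: M1=1
M: M0=0, M1=1, M2=0
seg 0: a=-4, c=M0/2=0, d=(M1−M0)/(6·1)=1/6, b=Δ0−h0·(2M0+M1)/6=5/6
seg 1: a=-3, c=M1/2=1/2, d=(M2−M1)/(6·2)=-1/12, b=Δ1−h1·(2M1+M2)/6=4/3
t_q=5/2 → seg 1, τ=3/2; S=-3+4/3·τ+1/2·τ²+-1/12·τ³=-5/32

  seg 0: a=-4 b=5/6 c=0 d=1/6
  seg 1: a=-3 b=4/3 c=1/2 d=-1/12
S(5/2) = -5/32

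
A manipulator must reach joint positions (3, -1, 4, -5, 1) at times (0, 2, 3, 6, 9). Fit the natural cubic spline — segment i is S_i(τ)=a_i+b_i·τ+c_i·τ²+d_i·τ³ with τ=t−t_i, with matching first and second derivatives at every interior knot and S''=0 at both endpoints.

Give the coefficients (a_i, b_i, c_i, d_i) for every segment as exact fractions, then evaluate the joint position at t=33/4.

Δ: Δ0=-2, Δ1=5, Δ2=-3, Δ3=2
row 1: diag=6, rhs=42; c'=1/6, d'=7
row 2: denom=8−1·1/6=47/6; d'=(-48−1·7)/(47/6)=-330/47
row 3: denom=12−3·18/47=510/47; d'=(30−3·-330/47)/(510/47)=80/17
back: M3=80/17
back: M2=-330/47−18/47·80/17=-150/17
back: M1=7−1/6·-150/17=144/17
M: M0=0, M1=144/17, M2=-150/17, M3=80/17, M4=0
seg 0: a=3, c=M0/2=0, d=(M1−M0)/(6·2)=12/17, b=Δ0−h0·(2M0+M1)/6=-82/17
seg 1: a=-1, c=M1/2=72/17, d=(M2−M1)/(6·1)=-49/17, b=Δ1−h1·(2M1+M2)/6=62/17
seg 2: a=4, c=M2/2=-75/17, d=(M3−M2)/(6·3)=115/153, b=Δ2−h2·(2M2+M3)/6=59/17
seg 3: a=-5, c=M3/2=40/17, d=(M4−M3)/(6·3)=-40/153, b=Δ3−h3·(2M3+M4)/6=-46/17
t_q=33/4 → seg 3, τ=9/4; S=-5+-46/17·τ+40/17·τ²+-40/153·τ³=-293/136

  seg 0: a=3 b=-82/17 c=0 d=12/17
  seg 1: a=-1 b=62/17 c=72/17 d=-49/17
  seg 2: a=4 b=59/17 c=-75/17 d=115/153
  seg 3: a=-5 b=-46/17 c=40/17 d=-40/153
S(33/4) = -293/136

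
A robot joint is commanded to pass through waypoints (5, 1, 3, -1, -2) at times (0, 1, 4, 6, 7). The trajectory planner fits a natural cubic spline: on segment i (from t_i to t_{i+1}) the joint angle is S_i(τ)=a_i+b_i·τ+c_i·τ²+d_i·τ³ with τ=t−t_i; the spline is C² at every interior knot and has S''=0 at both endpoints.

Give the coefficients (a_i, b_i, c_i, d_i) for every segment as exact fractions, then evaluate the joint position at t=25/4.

Δ: Δ0=-4, Δ1=2/3, Δ2=-2, Δ3=-1
row 1: diag=8, rhs=28; c'=3/8, d'=7/2
row 2: denom=10−3·3/8=71/8; d'=(-16−3·7/2)/(71/8)=-212/71
row 3: denom=6−2·16/71=394/71; d'=(6−2·-212/71)/(394/71)=425/197
back: M3=425/197
back: M2=-212/71−16/71·425/197=-684/197
back: M1=7/2−3/8·-684/197=946/197
M: M0=0, M1=946/197, M2=-684/197, M3=425/197, M4=0
seg 0: a=5, c=M0/2=0, d=(M1−M0)/(6·1)=473/591, b=Δ0−h0·(2M0+M1)/6=-2837/591
seg 1: a=1, c=M1/2=473/197, d=(M2−M1)/(6·3)=-815/1773, b=Δ1−h1·(2M1+M2)/6=-1418/591
seg 2: a=3, c=M2/2=-342/197, d=(M3−M2)/(6·2)=1109/2364, b=Δ2−h2·(2M2+M3)/6=-239/591
seg 3: a=-1, c=M3/2=425/394, d=(M4−M3)/(6·1)=-425/1182, b=Δ3−h3·(2M3+M4)/6=-1016/591
t_q=25/4 → seg 3, τ=1/4; S=-1+-1016/591·τ+425/394·τ²+-425/1182·τ³=-34495/25216

  seg 0: a=5 b=-2837/591 c=0 d=473/591
  seg 1: a=1 b=-1418/591 c=473/197 d=-815/1773
  seg 2: a=3 b=-239/591 c=-342/197 d=1109/2364
  seg 3: a=-1 b=-1016/591 c=425/394 d=-425/1182
S(25/4) = -34495/25216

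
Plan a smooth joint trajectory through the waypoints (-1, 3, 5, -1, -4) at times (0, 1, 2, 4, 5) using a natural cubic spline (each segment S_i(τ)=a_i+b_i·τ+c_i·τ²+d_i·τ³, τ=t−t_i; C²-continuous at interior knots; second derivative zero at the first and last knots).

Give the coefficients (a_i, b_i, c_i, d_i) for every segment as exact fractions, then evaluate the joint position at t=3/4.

  seg 0: a=-1 b=261/61 c=0 d=-17/61
  seg 1: a=3 b=210/61 c=-51/61 d=-37/61
  seg 2: a=5 b=-3/61 c=-162/61 d=36/61
  seg 3: a=-1 b=-219/61 c=54/61 d=-18/61
S(3/4) = 8165/3904

Δ: Δ0=4, Δ1=2, Δ2=-3, Δ3=-3
row 1: diag=4, rhs=-12; c'=1/4, d'=-3
row 2: denom=6−1·1/4=23/4; d'=(-30−1·-3)/(23/4)=-108/23
row 3: denom=6−2·8/23=122/23; d'=(0−2·-108/23)/(122/23)=108/61
back: M3=108/61
back: M2=-108/23−8/23·108/61=-324/61
back: M1=-3−1/4·-324/61=-102/61
M: M0=0, M1=-102/61, M2=-324/61, M3=108/61, M4=0
seg 0: a=-1, c=M0/2=0, d=(M1−M0)/(6·1)=-17/61, b=Δ0−h0·(2M0+M1)/6=261/61
seg 1: a=3, c=M1/2=-51/61, d=(M2−M1)/(6·1)=-37/61, b=Δ1−h1·(2M1+M2)/6=210/61
seg 2: a=5, c=M2/2=-162/61, d=(M3−M2)/(6·2)=36/61, b=Δ2−h2·(2M2+M3)/6=-3/61
seg 3: a=-1, c=M3/2=54/61, d=(M4−M3)/(6·1)=-18/61, b=Δ3−h3·(2M3+M4)/6=-219/61
t_q=3/4 → seg 0, τ=3/4; S=-1+261/61·τ+0·τ²+-17/61·τ³=8165/3904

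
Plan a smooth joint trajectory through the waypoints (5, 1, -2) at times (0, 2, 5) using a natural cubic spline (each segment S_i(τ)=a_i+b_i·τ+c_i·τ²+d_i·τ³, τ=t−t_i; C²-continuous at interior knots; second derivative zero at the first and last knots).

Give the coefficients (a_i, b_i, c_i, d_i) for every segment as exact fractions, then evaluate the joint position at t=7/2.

  seg 0: a=5 b=-11/5 c=0 d=1/20
  seg 1: a=1 b=-8/5 c=3/10 d=-1/30
S(7/2) = -67/80

Δ: Δ0=-2, Δ1=-1
row 1: diag=10, rhs=6; c'=3/10, d'=3/5
back: M1=3/5
M: M0=0, M1=3/5, M2=0
seg 0: a=5, c=M0/2=0, d=(M1−M0)/(6·2)=1/20, b=Δ0−h0·(2M0+M1)/6=-11/5
seg 1: a=1, c=M1/2=3/10, d=(M2−M1)/(6·3)=-1/30, b=Δ1−h1·(2M1+M2)/6=-8/5
t_q=7/2 → seg 1, τ=3/2; S=1+-8/5·τ+3/10·τ²+-1/30·τ³=-67/80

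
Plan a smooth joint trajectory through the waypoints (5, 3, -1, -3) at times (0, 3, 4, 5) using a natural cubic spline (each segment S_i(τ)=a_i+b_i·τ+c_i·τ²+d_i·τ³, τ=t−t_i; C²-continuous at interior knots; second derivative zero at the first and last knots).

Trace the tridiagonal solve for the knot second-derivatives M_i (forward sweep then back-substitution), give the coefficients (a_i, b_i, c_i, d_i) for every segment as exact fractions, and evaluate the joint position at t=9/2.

  seg 0: a=5 b=76/93 c=0 d=-46/279
  seg 1: a=3 b=-338/93 c=-46/31 d=104/93
  seg 2: a=-1 b=-302/93 c=58/31 d=-58/93
S(9/2) = -277/124

Δ: Δ0=-2/3, Δ1=-4, Δ2=-2
row 1: diag=8, rhs=-20; c'=1/8, d'=-5/2
row 2: denom=4−1·1/8=31/8; d'=(12−1·-5/2)/(31/8)=116/31
back: M2=116/31
back: M1=-5/2−1/8·116/31=-92/31
M: M0=0, M1=-92/31, M2=116/31, M3=0
seg 0: a=5, c=M0/2=0, d=(M1−M0)/(6·3)=-46/279, b=Δ0−h0·(2M0+M1)/6=76/93
seg 1: a=3, c=M1/2=-46/31, d=(M2−M1)/(6·1)=104/93, b=Δ1−h1·(2M1+M2)/6=-338/93
seg 2: a=-1, c=M2/2=58/31, d=(M3−M2)/(6·1)=-58/93, b=Δ2−h2·(2M2+M3)/6=-302/93
t_q=9/2 → seg 2, τ=1/2; S=-1+-302/93·τ+58/31·τ²+-58/93·τ³=-277/124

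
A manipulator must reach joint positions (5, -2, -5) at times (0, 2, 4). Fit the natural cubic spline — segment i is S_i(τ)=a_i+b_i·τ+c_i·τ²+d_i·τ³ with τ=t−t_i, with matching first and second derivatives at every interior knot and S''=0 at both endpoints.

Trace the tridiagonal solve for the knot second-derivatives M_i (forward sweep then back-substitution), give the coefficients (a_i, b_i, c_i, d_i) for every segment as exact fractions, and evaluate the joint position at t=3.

Δ: Δ0=-7/2, Δ1=-3/2
row 1: diag=8, rhs=12; c'=1/4, d'=3/2
back: M1=3/2
M: M0=0, M1=3/2, M2=0
seg 0: a=5, c=M0/2=0, d=(M1−M0)/(6·2)=1/8, b=Δ0−h0·(2M0+M1)/6=-4
seg 1: a=-2, c=M1/2=3/4, d=(M2−M1)/(6·2)=-1/8, b=Δ1−h1·(2M1+M2)/6=-5/2
t_q=3 → seg 1, τ=1; S=-2+-5/2·τ+3/4·τ²+-1/8·τ³=-31/8

  seg 0: a=5 b=-4 c=0 d=1/8
  seg 1: a=-2 b=-5/2 c=3/4 d=-1/8
S(3) = -31/8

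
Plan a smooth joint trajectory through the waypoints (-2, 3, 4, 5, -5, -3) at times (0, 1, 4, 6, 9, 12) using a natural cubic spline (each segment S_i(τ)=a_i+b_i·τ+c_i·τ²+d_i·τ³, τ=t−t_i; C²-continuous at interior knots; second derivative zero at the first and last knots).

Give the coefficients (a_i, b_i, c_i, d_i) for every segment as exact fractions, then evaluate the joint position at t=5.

  seg 0: a=-2 b=9521/1666 c=0 d=-1191/1666
  seg 1: a=3 b=2974/833 c=-3573/1666 d=15979/44982
  seg 2: a=4 b=489/1666 c=2630/2499 d=-1186/2499
  seg 3: a=5 b=-851/714 c=-4486/2499 d=16213/44982
  seg 4: a=-5 b=-5575/2499 c=7241/4998 d=-7241/44982
S(5) = 24347/4998

Δ: Δ0=5, Δ1=1/3, Δ2=1/2, Δ3=-10/3, Δ4=2/3
row 1: diag=8, rhs=-28; c'=3/8, d'=-7/2
row 2: denom=10−3·3/8=71/8; d'=(1−3·-7/2)/(71/8)=92/71
row 3: denom=10−2·16/71=678/71; d'=(-23−2·92/71)/(678/71)=-1817/678
row 4: denom=12−3·71/226=2499/226; d'=(24−3·-1817/678)/(2499/226)=7241/2499
back: M4=7241/2499
back: M3=-1817/678−71/226·7241/2499=-8972/2499
back: M2=92/71−16/71·-8972/2499=5260/2499
back: M1=-7/2−3/8·5260/2499=-3573/833
M: M0=0, M1=-3573/833, M2=5260/2499, M3=-8972/2499, M4=7241/2499, M5=0
seg 0: a=-2, c=M0/2=0, d=(M1−M0)/(6·1)=-1191/1666, b=Δ0−h0·(2M0+M1)/6=9521/1666
seg 1: a=3, c=M1/2=-3573/1666, d=(M2−M1)/(6·3)=15979/44982, b=Δ1−h1·(2M1+M2)/6=2974/833
seg 2: a=4, c=M2/2=2630/2499, d=(M3−M2)/(6·2)=-1186/2499, b=Δ2−h2·(2M2+M3)/6=489/1666
seg 3: a=5, c=M3/2=-4486/2499, d=(M4−M3)/(6·3)=16213/44982, b=Δ3−h3·(2M3+M4)/6=-851/714
seg 4: a=-5, c=M4/2=7241/4998, d=(M5−M4)/(6·3)=-7241/44982, b=Δ4−h4·(2M4+M5)/6=-5575/2499
t_q=5 → seg 2, τ=1; S=4+489/1666·τ+2630/2499·τ²+-1186/2499·τ³=24347/4998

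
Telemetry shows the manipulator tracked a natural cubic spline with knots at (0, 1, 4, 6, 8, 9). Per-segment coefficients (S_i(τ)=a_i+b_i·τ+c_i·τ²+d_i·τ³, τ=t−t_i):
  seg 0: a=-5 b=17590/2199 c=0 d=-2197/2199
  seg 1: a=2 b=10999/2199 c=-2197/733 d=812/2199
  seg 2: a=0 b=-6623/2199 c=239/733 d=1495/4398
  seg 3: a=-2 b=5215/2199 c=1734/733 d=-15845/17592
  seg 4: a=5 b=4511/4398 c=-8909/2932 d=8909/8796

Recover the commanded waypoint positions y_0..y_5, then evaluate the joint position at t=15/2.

y_0=-5 y_1=2 y_2=0 y_3=-2 y_4=5 y_5=4
S(15/2) = 180147/46912

y_0 = S_0(0) = a_0 = -5
y_1 = S_1(0) = a_1 = 2
y_2 = S_2(0) = a_2 = 0
y_3 = S_3(0) = a_3 = -2
y_4 = S_4(0) = a_4 = 5
y_5 = S_4(1) = 4
t_q=15/2 is in segment 3 (τ=3/2); S_3(τ)=180147/46912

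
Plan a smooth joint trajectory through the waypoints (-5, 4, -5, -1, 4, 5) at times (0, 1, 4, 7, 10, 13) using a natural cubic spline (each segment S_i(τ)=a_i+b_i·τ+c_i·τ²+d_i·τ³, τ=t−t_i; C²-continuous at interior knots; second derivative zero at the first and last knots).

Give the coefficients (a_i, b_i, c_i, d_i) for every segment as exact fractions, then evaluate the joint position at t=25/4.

  seg 0: a=-5 b=13084/1209 c=0 d=-2203/1209
  seg 1: a=4 b=6475/1209 c=-2203/403 d=9725/10881
  seg 2: a=-5 b=-308/93 c=3116/1209 d=-1244/3627
  seg 3: a=-1 b=3496/1209 c=-616/1209 d=367/10881
  seg 4: a=4 b=901/1209 c=-83/403 d=83/3627
S(25/4) = -21347/6448

Δ: Δ0=9, Δ1=-3, Δ2=4/3, Δ3=5/3, Δ4=1/3
row 1: diag=8, rhs=-72; c'=3/8, d'=-9
row 2: denom=12−3·3/8=87/8; d'=(26−3·-9)/(87/8)=424/87
row 3: denom=12−3·8/29=324/29; d'=(2−3·424/87)/(324/29)=-61/54
row 4: denom=12−3·29/108=403/36; d'=(-8−3·-61/54)/(403/36)=-166/403
back: M4=-166/403
back: M3=-61/54−29/108·-166/403=-1232/1209
back: M2=424/87−8/29·-1232/1209=6232/1209
back: M1=-9−3/8·6232/1209=-4406/403
M: M0=0, M1=-4406/403, M2=6232/1209, M3=-1232/1209, M4=-166/403, M5=0
seg 0: a=-5, c=M0/2=0, d=(M1−M0)/(6·1)=-2203/1209, b=Δ0−h0·(2M0+M1)/6=13084/1209
seg 1: a=4, c=M1/2=-2203/403, d=(M2−M1)/(6·3)=9725/10881, b=Δ1−h1·(2M1+M2)/6=6475/1209
seg 2: a=-5, c=M2/2=3116/1209, d=(M3−M2)/(6·3)=-1244/3627, b=Δ2−h2·(2M2+M3)/6=-308/93
seg 3: a=-1, c=M3/2=-616/1209, d=(M4−M3)/(6·3)=367/10881, b=Δ3−h3·(2M3+M4)/6=3496/1209
seg 4: a=4, c=M4/2=-83/403, d=(M5−M4)/(6·3)=83/3627, b=Δ4−h4·(2M4+M5)/6=901/1209
t_q=25/4 → seg 2, τ=9/4; S=-5+-308/93·τ+3116/1209·τ²+-1244/3627·τ³=-21347/6448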